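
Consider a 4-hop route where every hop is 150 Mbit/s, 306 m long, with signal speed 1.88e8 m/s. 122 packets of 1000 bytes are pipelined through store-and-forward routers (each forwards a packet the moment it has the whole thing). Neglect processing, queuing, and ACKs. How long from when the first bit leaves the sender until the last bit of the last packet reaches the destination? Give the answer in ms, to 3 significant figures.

6.67 ms

Per-hop transmission t_tx = L/R = 8000/150000000 = 0.0533333 ms.
Per-hop propagation t_prop = 306/188000000 = 0.00162766 ms.
Pipeline fill: first packet needs 4·t_tx to clear all hops; remaining 121 packets each add one t_tx.
Total = (4+122-1)·t_tx + 4·t_prop = 125·0.0533333 + 4·0.00162766 = 6.67 ms.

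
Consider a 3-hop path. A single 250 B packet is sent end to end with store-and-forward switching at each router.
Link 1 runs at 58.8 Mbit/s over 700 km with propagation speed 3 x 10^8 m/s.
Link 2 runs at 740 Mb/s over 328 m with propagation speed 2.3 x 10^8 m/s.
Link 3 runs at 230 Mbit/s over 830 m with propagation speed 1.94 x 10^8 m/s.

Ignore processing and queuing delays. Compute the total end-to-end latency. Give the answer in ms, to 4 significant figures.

L = 250 × 8 = 2000 bits.
Transmission delays (L/R per hop): 0.0340136, 0.0027027, 0.00869565 ms; sum = 0.045412 ms.
Propagation delays (d/s per hop): 2.33333, 0.00142609, 0.00427835 ms; sum = 2.33904 ms.
End-to-end = 2.384 ms.

2.384 ms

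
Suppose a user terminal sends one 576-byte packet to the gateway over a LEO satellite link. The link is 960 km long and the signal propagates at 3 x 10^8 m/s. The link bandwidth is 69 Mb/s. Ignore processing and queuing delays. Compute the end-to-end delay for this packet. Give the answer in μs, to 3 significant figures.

3270 μs

L = 576 × 8 = 4608 bits.
Transmission delay = L/R = 4608 / 69000000 = 66.7826 μs.
Propagation delay = d/s = 960000 m / 300000000 m/s = 3200 μs.
Total = 3270 μs.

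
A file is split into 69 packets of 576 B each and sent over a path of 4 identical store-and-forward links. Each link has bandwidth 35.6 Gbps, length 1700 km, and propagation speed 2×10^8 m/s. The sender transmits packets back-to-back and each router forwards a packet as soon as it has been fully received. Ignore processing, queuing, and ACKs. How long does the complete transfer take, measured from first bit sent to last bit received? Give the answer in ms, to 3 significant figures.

Per-hop transmission t_tx = L/R = 4608/35600000000 = 0.000129438 ms.
Per-hop propagation t_prop = 1700000/200000000 = 8.5 ms.
Pipeline fill: first packet needs 4·t_tx to clear all hops; remaining 68 packets each add one t_tx.
Total = (4+69-1)·t_tx + 4·t_prop = 72·0.000129438 + 4·8.5 = 34.0 ms.

34.0 ms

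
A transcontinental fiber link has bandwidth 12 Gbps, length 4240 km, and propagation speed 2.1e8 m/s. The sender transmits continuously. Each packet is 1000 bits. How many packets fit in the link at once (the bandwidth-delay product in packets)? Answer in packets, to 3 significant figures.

242000 packets

Propagation delay = 4240000 / 210000000 = 0.0201905 s.
BDP = R × t_prop = 12000000000 × 0.0201905 = 242286000 bits.
In packets of 1000 bits: 242000 packets.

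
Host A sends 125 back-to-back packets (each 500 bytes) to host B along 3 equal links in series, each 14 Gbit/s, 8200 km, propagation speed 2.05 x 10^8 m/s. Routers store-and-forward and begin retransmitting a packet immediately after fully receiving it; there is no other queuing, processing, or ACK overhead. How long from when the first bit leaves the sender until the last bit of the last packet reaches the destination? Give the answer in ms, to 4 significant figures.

Per-hop transmission t_tx = L/R = 4000/14000000000 = 0.000285714 ms.
Per-hop propagation t_prop = 8200000/2.05e+08 = 40 ms.
Pipeline fill: first packet needs 3·t_tx to clear all hops; remaining 124 packets each add one t_tx.
Total = (3+125-1)·t_tx + 3·t_prop = 127·0.000285714 + 3·40 = 120.0 ms.

120.0 ms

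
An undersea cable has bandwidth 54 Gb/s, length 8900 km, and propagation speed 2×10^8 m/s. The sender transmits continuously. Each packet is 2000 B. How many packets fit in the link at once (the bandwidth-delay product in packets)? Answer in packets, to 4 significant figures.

Propagation delay = 8900000 / 200000000 = 0.0445 s.
BDP = R × t_prop = 54000000000 × 0.0445 = 2403000000 bits.
In packets of 16000 bits: 150200 packets.

150200 packets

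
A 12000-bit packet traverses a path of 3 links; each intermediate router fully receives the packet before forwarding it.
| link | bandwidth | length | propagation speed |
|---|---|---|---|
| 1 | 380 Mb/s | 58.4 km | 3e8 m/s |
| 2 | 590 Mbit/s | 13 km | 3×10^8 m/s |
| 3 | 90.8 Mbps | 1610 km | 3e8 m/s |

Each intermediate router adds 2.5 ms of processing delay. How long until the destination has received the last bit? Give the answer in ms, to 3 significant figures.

Transmission delays (L/R per hop): 0.0315789, 0.020339, 0.132159 ms; sum = 0.184077 ms.
Propagation delays (d/s per hop): 0.194667, 0.0433333, 5.36667 ms; sum = 5.60467 ms.
Processing at 2 router(s): 2 × 2.5 ms = 5 ms.
End-to-end = 10.8 ms.

10.8 ms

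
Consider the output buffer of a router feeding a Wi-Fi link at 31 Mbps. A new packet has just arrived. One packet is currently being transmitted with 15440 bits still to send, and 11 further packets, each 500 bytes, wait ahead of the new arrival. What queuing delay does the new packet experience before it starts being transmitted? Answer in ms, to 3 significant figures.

Each queued packet: L/R = 4000/31000000 = 0.129032 ms.
11 queued → 1.41935 ms.
Plus remaining 15440 bits of current packet: 0.498065 ms.
Queuing delay = 1.92 ms.

1.92 ms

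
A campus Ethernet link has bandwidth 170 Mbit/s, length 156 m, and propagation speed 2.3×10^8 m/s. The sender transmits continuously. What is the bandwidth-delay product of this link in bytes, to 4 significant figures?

Propagation delay = 156 / 2.3e+08 = 6.78261e-07 s.
BDP = R × t_prop = 170000000 × 6.78261e-07 = 115.304 bits.
In bytes: 115.304/8 = 14.41 bytes.

14.41 bytes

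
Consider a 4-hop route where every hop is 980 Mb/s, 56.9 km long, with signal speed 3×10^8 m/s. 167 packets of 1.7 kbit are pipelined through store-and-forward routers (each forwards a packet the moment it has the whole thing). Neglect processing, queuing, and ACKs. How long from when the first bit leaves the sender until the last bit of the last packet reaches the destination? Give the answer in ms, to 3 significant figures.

Per-hop transmission t_tx = L/R = 1700/980000000 = 0.00173469 ms.
Per-hop propagation t_prop = 56900/300000000 = 0.189667 ms.
Pipeline fill: first packet needs 4·t_tx to clear all hops; remaining 166 packets each add one t_tx.
Total = (4+167-1)·t_tx + 4·t_prop = 170·0.00173469 + 4·0.189667 = 1.05 ms.

1.05 ms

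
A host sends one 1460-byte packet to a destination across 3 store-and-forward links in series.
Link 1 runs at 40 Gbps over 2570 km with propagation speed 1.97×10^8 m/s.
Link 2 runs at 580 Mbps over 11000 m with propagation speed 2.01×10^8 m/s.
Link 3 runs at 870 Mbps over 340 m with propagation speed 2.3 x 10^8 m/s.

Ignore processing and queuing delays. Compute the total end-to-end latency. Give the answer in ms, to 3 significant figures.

13.1 ms

L = 1460 × 8 = 11680 bits.
Transmission delays (L/R per hop): 0.000292, 0.0201379, 0.0134253 ms; sum = 0.0338552 ms.
Propagation delays (d/s per hop): 13.0457, 0.0547264, 0.00147826 ms; sum = 13.1019 ms.
End-to-end = 13.1 ms.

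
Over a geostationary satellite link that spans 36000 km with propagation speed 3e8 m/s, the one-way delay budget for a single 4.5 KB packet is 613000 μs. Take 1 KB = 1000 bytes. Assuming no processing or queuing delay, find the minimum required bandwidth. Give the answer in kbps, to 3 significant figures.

73.0 kbps

L = 36000 bits.
Propagation delay = 36000000 / 300000000 = 120000 μs.
Transmission budget = 613000 − 120000 = 493000 μs.
R ≥ L / t_tx = 36000 bits / 0.493 s = 73.0 kbps.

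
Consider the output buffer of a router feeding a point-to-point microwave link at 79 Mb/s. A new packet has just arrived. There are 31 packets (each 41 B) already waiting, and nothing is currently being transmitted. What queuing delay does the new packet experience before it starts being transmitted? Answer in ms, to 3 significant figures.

Each queued packet: L/R = 328/79000000 = 0.0041519 ms.
31 queued → 0.128709 ms.
Queuing delay = 0.129 ms.

0.129 ms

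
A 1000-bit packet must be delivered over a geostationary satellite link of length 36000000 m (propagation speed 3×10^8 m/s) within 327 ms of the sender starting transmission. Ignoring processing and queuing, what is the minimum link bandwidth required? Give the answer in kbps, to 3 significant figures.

4.83 kbps

Propagation delay = 36000000 / 300000000 = 120 ms.
Transmission budget = 327 − 120 = 207 ms.
R ≥ L / t_tx = 1000 bits / 0.207 s = 4.83 kbps.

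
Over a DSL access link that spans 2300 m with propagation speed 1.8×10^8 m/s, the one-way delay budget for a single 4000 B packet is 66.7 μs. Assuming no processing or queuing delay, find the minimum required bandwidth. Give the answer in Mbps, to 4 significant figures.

593.4 Mbps

L = 32000 bits.
Propagation delay = 2300 / 180000000 = 12.7778 μs.
Transmission budget = 66.7 − 12.7778 = 53.9222 μs.
R ≥ L / t_tx = 32000 bits / 5.39222e-05 s = 593.4 Mbps.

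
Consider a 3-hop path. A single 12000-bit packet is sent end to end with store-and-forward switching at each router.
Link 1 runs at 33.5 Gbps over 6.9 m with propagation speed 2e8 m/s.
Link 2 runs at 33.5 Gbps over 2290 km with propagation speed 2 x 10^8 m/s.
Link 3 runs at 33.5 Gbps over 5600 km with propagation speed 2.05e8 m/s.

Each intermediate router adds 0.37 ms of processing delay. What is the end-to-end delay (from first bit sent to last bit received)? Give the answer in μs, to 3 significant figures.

39500 μs

Transmission delay per hop = L/R = 12000/33500000000 = 0.358209 μs; 3 hops → 1.07463 μs.
Propagation delays (d/s per hop): 0.0345, 11450, 27317.1 μs; sum = 38767.1 μs.
Processing at 2 router(s): 2 × 0.37 ms = 740 μs.
End-to-end = 39500 μs.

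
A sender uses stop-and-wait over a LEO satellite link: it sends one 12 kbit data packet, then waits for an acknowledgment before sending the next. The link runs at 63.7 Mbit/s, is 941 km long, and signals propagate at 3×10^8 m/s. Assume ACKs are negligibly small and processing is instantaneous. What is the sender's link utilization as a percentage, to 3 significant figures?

t_tx = L/R = 12000/63700000 = 0.000188383 s.
t_prop = 941000/300000000 = 0.00313667 s; RTT = 0.00627333 s.
Cycle = t_tx + RTT = 0.00646172 s.
Utilization = t_tx / cycle = 0.000188383/0.00646172 = 2.92 %.

2.92 %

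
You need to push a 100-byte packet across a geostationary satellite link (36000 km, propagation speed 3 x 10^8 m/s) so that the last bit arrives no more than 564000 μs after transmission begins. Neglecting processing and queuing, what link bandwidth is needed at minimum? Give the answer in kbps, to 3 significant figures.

L = 800 bits.
Propagation delay = 36000000 / 300000000 = 120000 μs.
Transmission budget = 564000 − 120000 = 444000 μs.
R ≥ L / t_tx = 800 bits / 0.444 s = 1.80 kbps.

1.80 kbps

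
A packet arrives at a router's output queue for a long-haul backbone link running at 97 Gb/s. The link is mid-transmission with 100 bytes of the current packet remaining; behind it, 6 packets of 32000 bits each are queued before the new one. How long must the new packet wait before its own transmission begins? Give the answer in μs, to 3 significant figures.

1.99 μs

Each queued packet: L/R = 32000/97000000000 = 0.329897 μs.
6 queued → 1.97938 μs.
Plus remaining 800 bits of current packet: 0.00824742 μs.
Queuing delay = 1.99 μs.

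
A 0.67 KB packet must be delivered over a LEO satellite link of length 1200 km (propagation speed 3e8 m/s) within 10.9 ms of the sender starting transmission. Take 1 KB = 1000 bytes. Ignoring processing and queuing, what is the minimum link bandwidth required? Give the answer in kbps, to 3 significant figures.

L = 5360 bits.
Propagation delay = 1200000 / 300000000 = 4 ms.
Transmission budget = 10.9 − 4 = 6.9 ms.
R ≥ L / t_tx = 5360 bits / 0.0069 s = 777 kbps.

777 kbps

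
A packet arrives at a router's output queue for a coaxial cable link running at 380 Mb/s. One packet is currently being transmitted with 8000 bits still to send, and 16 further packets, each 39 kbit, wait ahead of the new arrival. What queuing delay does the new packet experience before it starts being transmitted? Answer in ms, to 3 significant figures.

1.66 ms

Each queued packet: L/R = 39000/380000000 = 0.102632 ms.
16 queued → 1.64211 ms.
Plus remaining 8000 bits of current packet: 0.0210526 ms.
Queuing delay = 1.66 ms.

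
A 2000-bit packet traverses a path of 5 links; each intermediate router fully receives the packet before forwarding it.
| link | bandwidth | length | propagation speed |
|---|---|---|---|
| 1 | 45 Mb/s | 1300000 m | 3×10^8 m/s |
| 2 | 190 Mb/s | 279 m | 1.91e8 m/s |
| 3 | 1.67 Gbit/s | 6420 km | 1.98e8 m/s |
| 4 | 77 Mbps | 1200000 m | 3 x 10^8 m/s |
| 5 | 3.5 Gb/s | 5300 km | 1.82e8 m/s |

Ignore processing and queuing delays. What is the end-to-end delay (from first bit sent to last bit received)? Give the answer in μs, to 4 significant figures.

Transmission delays (L/R per hop): 44.4444, 10.5263, 1.1976, 25.974, 0.571429 μs; sum = 82.7138 μs.
Propagation delays (d/s per hop): 4333.33, 1.46073, 32424.2, 4000, 29120.9 μs; sum = 69879.9 μs.
End-to-end = 69960 μs.

69960 μs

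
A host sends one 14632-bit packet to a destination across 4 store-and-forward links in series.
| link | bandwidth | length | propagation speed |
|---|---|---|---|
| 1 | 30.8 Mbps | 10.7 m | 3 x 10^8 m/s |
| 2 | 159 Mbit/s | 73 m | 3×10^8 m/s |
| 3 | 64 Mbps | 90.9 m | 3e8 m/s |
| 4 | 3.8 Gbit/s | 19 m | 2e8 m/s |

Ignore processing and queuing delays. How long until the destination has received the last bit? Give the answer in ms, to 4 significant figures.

0.8002 ms

Transmission delays (L/R per hop): 0.475065, 0.0920252, 0.228625, 0.00385053 ms; sum = 0.799566 ms.
Propagation delays (d/s per hop): 3.56667e-05, 0.000243333, 0.000303, 9.5e-05 ms; sum = 0.000677 ms.
End-to-end = 0.8002 ms.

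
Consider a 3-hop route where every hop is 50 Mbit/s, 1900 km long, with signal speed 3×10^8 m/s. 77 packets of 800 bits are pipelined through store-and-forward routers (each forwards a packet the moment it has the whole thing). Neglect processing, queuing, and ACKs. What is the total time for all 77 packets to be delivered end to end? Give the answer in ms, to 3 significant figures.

20.3 ms

Per-hop transmission t_tx = L/R = 800/50000000 = 0.016 ms.
Per-hop propagation t_prop = 1900000/300000000 = 6.33333 ms.
Pipeline fill: first packet needs 3·t_tx to clear all hops; remaining 76 packets each add one t_tx.
Total = (3+77-1)·t_tx + 3·t_prop = 79·0.016 + 3·6.33333 = 20.3 ms.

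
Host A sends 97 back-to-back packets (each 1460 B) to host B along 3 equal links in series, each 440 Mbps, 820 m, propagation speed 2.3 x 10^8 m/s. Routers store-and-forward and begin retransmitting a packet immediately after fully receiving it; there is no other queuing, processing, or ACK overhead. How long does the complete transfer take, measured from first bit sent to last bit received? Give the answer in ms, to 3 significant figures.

2.64 ms

Per-hop transmission t_tx = L/R = 11680/440000000 = 0.0265455 ms.
Per-hop propagation t_prop = 820/2.3e+08 = 0.00356522 ms.
Pipeline fill: first packet needs 3·t_tx to clear all hops; remaining 96 packets each add one t_tx.
Total = (3+97-1)·t_tx + 3·t_prop = 99·0.0265455 + 3·0.00356522 = 2.64 ms.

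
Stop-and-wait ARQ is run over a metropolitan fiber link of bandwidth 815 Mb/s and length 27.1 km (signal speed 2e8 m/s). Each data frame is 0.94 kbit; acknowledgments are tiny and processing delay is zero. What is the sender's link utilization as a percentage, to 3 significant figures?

0.424 %

t_tx = L/R = 940/815000000 = 1.15337e-06 s.
t_prop = 27100/200000000 = 0.0001355 s; RTT = 0.000271 s.
Cycle = t_tx + RTT = 0.000272153 s.
Utilization = t_tx / cycle = 1.15337e-06/0.000272153 = 0.424 %.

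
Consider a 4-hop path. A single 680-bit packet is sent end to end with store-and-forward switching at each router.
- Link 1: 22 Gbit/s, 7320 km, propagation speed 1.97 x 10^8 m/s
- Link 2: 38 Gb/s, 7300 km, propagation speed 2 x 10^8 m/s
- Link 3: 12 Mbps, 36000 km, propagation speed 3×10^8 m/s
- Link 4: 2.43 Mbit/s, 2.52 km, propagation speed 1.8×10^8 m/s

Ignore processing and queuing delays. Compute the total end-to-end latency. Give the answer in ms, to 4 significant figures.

194.0 ms

Transmission delays (L/R per hop): 3.09091e-05, 1.78947e-05, 0.0566667, 0.279835 ms; sum = 0.336551 ms.
Propagation delays (d/s per hop): 37.1574, 36.5, 120, 0.014 ms; sum = 193.671 ms.
End-to-end = 194.0 ms.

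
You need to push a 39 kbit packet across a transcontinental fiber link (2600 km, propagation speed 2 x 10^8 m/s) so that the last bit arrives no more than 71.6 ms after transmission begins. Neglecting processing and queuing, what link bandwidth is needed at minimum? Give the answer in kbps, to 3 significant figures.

666 kbps

Propagation delay = 2600000 / 200000000 = 13 ms.
Transmission budget = 71.6 − 13 = 58.6 ms.
R ≥ L / t_tx = 39000 bits / 0.0586 s = 666 kbps.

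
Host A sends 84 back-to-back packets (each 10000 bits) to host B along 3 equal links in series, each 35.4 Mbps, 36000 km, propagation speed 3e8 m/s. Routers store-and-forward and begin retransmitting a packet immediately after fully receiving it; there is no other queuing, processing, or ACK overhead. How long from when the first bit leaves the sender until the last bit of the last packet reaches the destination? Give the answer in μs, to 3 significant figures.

Per-hop transmission t_tx = L/R = 10000/35400000 = 282.486 μs.
Per-hop propagation t_prop = 36000000/300000000 = 120000 μs.
Pipeline fill: first packet needs 3·t_tx to clear all hops; remaining 83 packets each add one t_tx.
Total = (3+84-1)·t_tx + 3·t_prop = 86·282.486 + 3·120000 = 384000 μs.

384000 μs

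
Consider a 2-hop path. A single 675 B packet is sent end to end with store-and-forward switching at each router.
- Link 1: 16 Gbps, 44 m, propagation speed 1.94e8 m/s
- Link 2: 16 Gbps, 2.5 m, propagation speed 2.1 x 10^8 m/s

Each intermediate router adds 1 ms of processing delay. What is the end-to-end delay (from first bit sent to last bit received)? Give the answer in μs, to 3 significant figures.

1000 μs

L = 675 × 8 = 5400 bits.
Transmission delay per hop = L/R = 5400/16000000000 = 0.3375 μs; 2 hops → 0.675 μs.
Propagation delays (d/s per hop): 0.226804, 0.0119048 μs; sum = 0.238709 μs.
Processing at 1 router(s): 1 × 1 ms = 1000 μs.
End-to-end = 1000 μs.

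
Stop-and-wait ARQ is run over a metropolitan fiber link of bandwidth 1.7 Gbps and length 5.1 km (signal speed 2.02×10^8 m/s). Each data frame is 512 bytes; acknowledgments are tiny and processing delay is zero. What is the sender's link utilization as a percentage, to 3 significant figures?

4.55 %

t_tx = L/R = 4096/1700000000 = 2.40941e-06 s.
t_prop = 5100/202000000 = 2.52475e-05 s; RTT = 5.0495e-05 s.
Cycle = t_tx + RTT = 5.29045e-05 s.
Utilization = t_tx / cycle = 2.40941e-06/5.29045e-05 = 4.55 %.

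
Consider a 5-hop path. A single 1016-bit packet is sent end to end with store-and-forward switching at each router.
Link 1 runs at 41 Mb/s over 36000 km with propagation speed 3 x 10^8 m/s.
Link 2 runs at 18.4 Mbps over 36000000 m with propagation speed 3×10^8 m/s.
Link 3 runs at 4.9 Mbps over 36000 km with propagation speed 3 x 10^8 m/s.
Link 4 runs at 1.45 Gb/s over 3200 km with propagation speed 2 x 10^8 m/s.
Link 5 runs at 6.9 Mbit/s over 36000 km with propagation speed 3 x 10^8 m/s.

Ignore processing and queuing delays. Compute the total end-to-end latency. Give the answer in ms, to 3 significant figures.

496 ms

Transmission delays (L/R per hop): 0.0247805, 0.0552174, 0.207347, 0.00070069, 0.147246 ms; sum = 0.435292 ms.
Propagation delays (d/s per hop): 120, 120, 120, 16, 120 ms; sum = 496 ms.
End-to-end = 496 ms.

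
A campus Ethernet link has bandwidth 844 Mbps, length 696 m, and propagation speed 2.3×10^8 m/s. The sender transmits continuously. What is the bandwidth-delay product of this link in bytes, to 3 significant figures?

Propagation delay = 696 / 2.3e+08 = 3.02609e-06 s.
BDP = R × t_prop = 844000000 × 3.02609e-06 = 2554.02 bits.
In bytes: 2554.02/8 = 319 bytes.

319 bytes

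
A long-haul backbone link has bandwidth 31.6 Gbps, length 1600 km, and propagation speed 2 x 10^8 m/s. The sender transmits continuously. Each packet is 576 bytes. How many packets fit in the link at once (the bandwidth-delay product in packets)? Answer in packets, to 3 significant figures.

Propagation delay = 1600000 / 200000000 = 0.008 s.
BDP = R × t_prop = 31600000000 × 0.008 = 252800000 bits.
In packets of 4608 bits: 54900 packets.

54900 packets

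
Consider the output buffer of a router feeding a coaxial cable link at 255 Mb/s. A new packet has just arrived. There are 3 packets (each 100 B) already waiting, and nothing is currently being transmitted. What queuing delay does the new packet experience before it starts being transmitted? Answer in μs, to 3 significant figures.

Each queued packet: L/R = 800/255000000 = 3.13725 μs.
3 queued → 9.41176 μs.
Queuing delay = 9.41 μs.

9.41 μs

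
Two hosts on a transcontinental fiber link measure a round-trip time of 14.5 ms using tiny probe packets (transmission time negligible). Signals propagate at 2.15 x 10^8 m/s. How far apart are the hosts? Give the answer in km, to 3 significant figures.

One-way propagation = RTT/2 = 7.25 ms.
d = s × t = 215000000 × 0.00725 = 1560 km.

1560 km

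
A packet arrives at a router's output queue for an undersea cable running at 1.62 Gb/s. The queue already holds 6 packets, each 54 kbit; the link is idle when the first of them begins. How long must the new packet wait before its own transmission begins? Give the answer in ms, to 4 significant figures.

0.2000 ms

Each queued packet: L/R = 54000/1620000000 = 0.0333333 ms.
6 queued → 0.2 ms.
Queuing delay = 0.2000 ms.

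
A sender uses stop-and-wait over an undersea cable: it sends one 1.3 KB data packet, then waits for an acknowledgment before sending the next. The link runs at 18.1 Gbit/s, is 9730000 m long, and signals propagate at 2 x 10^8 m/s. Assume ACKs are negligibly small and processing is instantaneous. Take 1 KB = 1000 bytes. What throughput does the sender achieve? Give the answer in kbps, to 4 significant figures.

t_tx = L/R = 10400/18100000000 = 5.74586e-07 s.
t_prop = 9730000/200000000 = 0.04865 s; RTT = 0.0973 s.
Cycle = t_tx + RTT = 0.0973006 s.
Throughput = L / cycle = 10400 / 0.0973006 = 106.9 kbps.

106.9 kbps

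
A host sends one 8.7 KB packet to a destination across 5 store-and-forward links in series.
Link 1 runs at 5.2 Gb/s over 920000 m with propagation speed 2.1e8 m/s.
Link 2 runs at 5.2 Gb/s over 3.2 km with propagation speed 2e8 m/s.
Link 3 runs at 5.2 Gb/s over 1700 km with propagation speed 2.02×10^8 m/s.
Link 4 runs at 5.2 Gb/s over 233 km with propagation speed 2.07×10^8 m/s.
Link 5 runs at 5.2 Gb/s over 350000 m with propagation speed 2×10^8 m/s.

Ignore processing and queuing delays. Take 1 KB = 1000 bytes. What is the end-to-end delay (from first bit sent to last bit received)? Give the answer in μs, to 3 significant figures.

L = 69600 bits.
Transmission delay per hop = L/R = 69600/5200000000 = 13.3846 μs; 5 hops → 66.9231 μs.
Propagation delays (d/s per hop): 4380.95, 16, 8415.84, 1125.6, 1750 μs; sum = 15688.4 μs.
End-to-end = 15800 μs.

15800 μs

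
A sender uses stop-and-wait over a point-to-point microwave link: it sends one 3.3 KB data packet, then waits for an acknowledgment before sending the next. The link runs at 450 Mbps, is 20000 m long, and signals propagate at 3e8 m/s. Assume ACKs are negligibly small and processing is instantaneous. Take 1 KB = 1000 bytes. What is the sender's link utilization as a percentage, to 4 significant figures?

30.56 %

t_tx = L/R = 26400/450000000 = 5.86667e-05 s.
t_prop = 20000/300000000 = 6.66667e-05 s; RTT = 0.000133333 s.
Cycle = t_tx + RTT = 0.000192 s.
Utilization = t_tx / cycle = 5.86667e-05/0.000192 = 30.56 %.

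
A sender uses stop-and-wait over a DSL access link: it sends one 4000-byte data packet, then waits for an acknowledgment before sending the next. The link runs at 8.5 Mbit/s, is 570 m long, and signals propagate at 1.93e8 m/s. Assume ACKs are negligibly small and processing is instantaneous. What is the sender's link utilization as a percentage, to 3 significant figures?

99.8 %

t_tx = L/R = 32000/8500000 = 0.00376471 s.
t_prop = 570/193000000 = 2.95337e-06 s; RTT = 5.90674e-06 s.
Cycle = t_tx + RTT = 0.00377061 s.
Utilization = t_tx / cycle = 0.00376471/0.00377061 = 99.8 %.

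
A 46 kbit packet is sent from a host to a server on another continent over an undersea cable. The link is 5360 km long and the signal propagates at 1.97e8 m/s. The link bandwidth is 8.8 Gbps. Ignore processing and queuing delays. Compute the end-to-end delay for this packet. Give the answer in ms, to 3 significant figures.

L = 46000 bits.
Transmission delay = L/R = 46000 / 8800000000 = 0.00522727 ms.
Propagation delay = d/s = 5360000 m / 197000000 m/s = 27.2081 ms.
Total = 27.2 ms.

27.2 ms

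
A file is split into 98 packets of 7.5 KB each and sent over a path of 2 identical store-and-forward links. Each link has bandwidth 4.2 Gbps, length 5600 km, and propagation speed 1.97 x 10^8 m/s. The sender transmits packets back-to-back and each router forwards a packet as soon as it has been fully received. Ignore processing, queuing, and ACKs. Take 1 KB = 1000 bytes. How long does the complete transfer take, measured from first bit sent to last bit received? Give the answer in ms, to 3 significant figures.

58.3 ms

Per-hop transmission t_tx = L/R = 60000/4200000000 = 0.0142857 ms.
Per-hop propagation t_prop = 5600000/197000000 = 28.4264 ms.
Pipeline fill: first packet needs 2·t_tx to clear all hops; remaining 97 packets each add one t_tx.
Total = (2+98-1)·t_tx + 2·t_prop = 99·0.0142857 + 2·28.4264 = 58.3 ms.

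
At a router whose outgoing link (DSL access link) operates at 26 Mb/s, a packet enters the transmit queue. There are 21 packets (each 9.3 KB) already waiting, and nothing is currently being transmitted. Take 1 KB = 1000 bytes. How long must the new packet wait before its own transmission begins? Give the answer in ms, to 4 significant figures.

60.09 ms

Each queued packet: L/R = 74400/26000000 = 2.86154 ms.
21 queued → 60.0923 ms.
Queuing delay = 60.09 ms.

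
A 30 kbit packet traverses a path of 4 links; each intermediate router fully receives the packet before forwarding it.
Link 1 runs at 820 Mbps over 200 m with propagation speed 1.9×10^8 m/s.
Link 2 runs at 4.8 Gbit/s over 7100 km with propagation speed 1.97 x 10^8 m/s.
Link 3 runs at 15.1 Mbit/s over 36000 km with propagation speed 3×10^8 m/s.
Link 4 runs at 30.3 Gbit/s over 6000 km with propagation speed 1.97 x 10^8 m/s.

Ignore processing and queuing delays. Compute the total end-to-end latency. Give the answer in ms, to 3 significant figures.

L = 30000 bits.
Transmission delays (L/R per hop): 0.0365854, 0.00625, 1.98675, 0.000990099 ms; sum = 2.03058 ms.
Propagation delays (d/s per hop): 0.00105263, 36.0406, 120, 30.4569 ms; sum = 186.499 ms.
End-to-end = 189 ms.

189 ms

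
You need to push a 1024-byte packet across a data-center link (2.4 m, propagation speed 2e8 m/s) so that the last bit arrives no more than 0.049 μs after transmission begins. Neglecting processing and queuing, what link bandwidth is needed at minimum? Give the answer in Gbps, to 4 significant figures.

L = 8192 bits.
Propagation delay = 2.4 / 200000000 = 0.012 μs.
Transmission budget = 0.049 − 0.012 = 0.037 μs.
R ≥ L / t_tx = 8192 bits / 3.7e-08 s = 221.4 Gbps.

221.4 Gbps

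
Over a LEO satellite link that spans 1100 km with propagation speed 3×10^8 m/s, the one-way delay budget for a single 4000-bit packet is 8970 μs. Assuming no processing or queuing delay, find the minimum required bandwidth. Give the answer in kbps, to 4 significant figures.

754.2 kbps

Propagation delay = 1100000 / 300000000 = 3666.67 μs.
Transmission budget = 8970 − 3666.67 = 5303.33 μs.
R ≥ L / t_tx = 4000 bits / 0.00530333 s = 754.2 kbps.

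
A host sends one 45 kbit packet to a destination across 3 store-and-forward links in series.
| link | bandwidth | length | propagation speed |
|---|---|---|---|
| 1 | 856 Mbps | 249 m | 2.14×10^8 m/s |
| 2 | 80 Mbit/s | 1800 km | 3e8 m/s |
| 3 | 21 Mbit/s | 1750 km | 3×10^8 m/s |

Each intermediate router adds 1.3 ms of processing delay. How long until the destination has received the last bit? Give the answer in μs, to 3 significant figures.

L = 45000 bits.
Transmission delays (L/R per hop): 52.5701, 562.5, 2142.86 μs; sum = 2757.93 μs.
Propagation delays (d/s per hop): 1.16355, 6000, 5833.33 μs; sum = 11834.5 μs.
Processing at 2 router(s): 2 × 1.3 ms = 2600 μs.
End-to-end = 17200 μs.

17200 μs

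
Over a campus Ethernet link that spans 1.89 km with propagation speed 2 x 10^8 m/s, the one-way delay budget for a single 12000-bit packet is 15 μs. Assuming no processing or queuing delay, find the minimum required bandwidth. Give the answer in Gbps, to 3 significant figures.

Propagation delay = 1890 / 200000000 = 9.45 μs.
Transmission budget = 15 − 9.45 = 5.55 μs.
R ≥ L / t_tx = 12000 bits / 5.55e-06 s = 2.16 Gbps.

2.16 Gbps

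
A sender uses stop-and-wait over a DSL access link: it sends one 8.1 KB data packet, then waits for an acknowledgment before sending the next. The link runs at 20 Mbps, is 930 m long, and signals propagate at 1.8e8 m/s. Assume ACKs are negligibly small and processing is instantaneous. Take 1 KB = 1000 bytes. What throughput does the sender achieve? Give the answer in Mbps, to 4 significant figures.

19.94 Mbps

t_tx = L/R = 64800/20000000 = 0.00324 s.
t_prop = 930/180000000 = 5.16667e-06 s; RTT = 1.03333e-05 s.
Cycle = t_tx + RTT = 0.00325033 s.
Throughput = L / cycle = 64800 / 0.00325033 = 19.94 Mbps.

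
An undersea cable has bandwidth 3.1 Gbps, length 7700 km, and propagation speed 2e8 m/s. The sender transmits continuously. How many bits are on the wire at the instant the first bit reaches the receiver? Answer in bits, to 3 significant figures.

119000000 bits

Propagation delay = 7700000 / 200000000 = 0.0385 s.
BDP = R × t_prop = 3100000000 × 0.0385 = 119350000 bits.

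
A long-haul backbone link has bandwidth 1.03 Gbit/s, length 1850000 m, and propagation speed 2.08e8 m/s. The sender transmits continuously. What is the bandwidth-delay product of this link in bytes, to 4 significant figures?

Propagation delay = 1850000 / 208000000 = 0.00889423 s.
BDP = R × t_prop = 1030000000 × 0.00889423 = 9161060 bits.
In bytes: 9161060/8 = 1145000 bytes.

1145000 bytes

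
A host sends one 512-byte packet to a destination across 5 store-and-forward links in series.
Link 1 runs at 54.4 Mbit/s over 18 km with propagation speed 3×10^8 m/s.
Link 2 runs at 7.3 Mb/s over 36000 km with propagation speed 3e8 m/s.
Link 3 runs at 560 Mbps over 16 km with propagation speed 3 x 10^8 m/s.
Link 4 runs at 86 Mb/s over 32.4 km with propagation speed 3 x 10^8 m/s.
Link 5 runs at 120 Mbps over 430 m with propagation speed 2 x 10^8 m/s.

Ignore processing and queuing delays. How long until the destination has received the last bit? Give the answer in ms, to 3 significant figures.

121 ms

L = 512 × 8 = 4096 bits.
Transmission delays (L/R per hop): 0.0752941, 0.561096, 0.00731429, 0.0476279, 0.0341333 ms; sum = 0.725466 ms.
Propagation delays (d/s per hop): 0.06, 120, 0.0533333, 0.108, 0.00215 ms; sum = 120.223 ms.
End-to-end = 121 ms.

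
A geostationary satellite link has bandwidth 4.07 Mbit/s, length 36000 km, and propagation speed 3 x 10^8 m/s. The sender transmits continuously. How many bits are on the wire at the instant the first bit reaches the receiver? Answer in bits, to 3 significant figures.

Propagation delay = 36000000 / 300000000 = 0.12 s.
BDP = R × t_prop = 4.07e+06 × 0.12 = 488400 bits.

488000 bits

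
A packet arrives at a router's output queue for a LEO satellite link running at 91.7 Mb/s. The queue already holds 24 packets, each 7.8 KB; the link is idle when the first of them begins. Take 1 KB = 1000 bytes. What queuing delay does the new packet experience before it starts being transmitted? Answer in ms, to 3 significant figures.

16.3 ms

Each queued packet: L/R = 62400/91700000 = 0.68048 ms.
24 queued → 16.3315 ms.
Queuing delay = 16.3 ms.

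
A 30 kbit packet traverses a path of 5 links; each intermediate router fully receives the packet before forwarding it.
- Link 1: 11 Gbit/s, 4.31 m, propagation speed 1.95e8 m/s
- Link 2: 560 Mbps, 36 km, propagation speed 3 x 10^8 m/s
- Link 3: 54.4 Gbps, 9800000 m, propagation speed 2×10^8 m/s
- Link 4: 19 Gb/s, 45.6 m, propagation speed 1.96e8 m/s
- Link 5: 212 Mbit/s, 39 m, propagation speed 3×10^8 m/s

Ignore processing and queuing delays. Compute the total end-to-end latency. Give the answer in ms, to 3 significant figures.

L = 30000 bits.
Transmission delays (L/R per hop): 0.00272727, 0.0535714, 0.000551471, 0.00157895, 0.141509 ms; sum = 0.199939 ms.
Propagation delays (d/s per hop): 2.21026e-05, 0.12, 49, 0.000232653, 0.00013 ms; sum = 49.1204 ms.
End-to-end = 49.3 ms.

49.3 ms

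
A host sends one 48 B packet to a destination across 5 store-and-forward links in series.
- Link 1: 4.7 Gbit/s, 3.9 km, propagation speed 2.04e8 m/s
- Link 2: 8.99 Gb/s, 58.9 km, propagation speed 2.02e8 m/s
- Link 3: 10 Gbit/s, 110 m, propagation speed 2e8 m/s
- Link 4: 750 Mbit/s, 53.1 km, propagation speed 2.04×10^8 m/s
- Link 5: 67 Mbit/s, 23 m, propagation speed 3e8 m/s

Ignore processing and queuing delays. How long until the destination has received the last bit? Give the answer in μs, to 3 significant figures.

L = 48 × 8 = 384 bits.
Transmission delays (L/R per hop): 0.0817021, 0.0427141, 0.0384, 0.512, 5.73134 μs; sum = 6.40616 μs.
Propagation delays (d/s per hop): 19.1176, 291.584, 0.55, 260.294, 0.0766667 μs; sum = 571.623 μs.
End-to-end = 578 μs.

578 μs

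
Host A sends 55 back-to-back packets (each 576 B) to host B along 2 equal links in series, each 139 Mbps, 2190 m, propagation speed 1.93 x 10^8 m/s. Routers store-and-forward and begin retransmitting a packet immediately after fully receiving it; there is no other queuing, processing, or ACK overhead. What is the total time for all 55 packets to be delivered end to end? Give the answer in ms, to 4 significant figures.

Per-hop transmission t_tx = L/R = 4608/139000000 = 0.0331511 ms.
Per-hop propagation t_prop = 2190/193000000 = 0.0113472 ms.
Pipeline fill: first packet needs 2·t_tx to clear all hops; remaining 54 packets each add one t_tx.
Total = (2+55-1)·t_tx + 2·t_prop = 56·0.0331511 + 2·0.0113472 = 1.879 ms.

1.879 ms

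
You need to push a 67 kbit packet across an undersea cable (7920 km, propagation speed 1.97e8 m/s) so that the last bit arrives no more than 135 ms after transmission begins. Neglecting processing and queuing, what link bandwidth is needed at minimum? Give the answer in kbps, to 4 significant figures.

706.8 kbps

Propagation delay = 7920000 / 197000000 = 40.203 ms.
Transmission budget = 135 − 40.203 = 94.797 ms.
R ≥ L / t_tx = 67000 bits / 0.094797 s = 706.8 kbps.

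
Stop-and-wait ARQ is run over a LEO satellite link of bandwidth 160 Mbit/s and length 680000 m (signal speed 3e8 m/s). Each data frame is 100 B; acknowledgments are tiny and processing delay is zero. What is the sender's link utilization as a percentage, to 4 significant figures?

0.1102 %

t_tx = L/R = 800/160000000 = 5e-06 s.
t_prop = 680000/300000000 = 0.00226667 s; RTT = 0.00453333 s.
Cycle = t_tx + RTT = 0.00453833 s.
Utilization = t_tx / cycle = 5e-06/0.00453833 = 0.1102 %.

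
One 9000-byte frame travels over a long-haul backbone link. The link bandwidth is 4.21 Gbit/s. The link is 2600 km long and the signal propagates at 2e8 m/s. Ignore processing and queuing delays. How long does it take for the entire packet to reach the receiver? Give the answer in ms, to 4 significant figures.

13.02 ms

L = 9000 × 8 = 72000 bits.
Transmission delay = L/R = 72000 / 4210000000 = 0.0171021 ms.
Propagation delay = d/s = 2600000 m / 200000000 m/s = 13 ms.
Total = 13.02 ms.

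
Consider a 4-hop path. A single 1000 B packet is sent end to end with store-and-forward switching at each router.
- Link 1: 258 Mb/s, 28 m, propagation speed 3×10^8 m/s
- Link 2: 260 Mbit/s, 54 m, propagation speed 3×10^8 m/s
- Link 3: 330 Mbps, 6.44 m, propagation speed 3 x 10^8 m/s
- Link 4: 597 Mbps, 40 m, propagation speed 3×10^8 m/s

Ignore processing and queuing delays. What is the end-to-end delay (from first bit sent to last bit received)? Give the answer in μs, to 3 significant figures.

L = 1000 × 8 = 8000 bits.
Transmission delays (L/R per hop): 31.0078, 30.7692, 24.2424, 13.4003 μs; sum = 99.4197 μs.
Propagation delays (d/s per hop): 0.0933333, 0.18, 0.0214667, 0.133333 μs; sum = 0.428133 μs.
End-to-end = 99.8 μs.

99.8 μs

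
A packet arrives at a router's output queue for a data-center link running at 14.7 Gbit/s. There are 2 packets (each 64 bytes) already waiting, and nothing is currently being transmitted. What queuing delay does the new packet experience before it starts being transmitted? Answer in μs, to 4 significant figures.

0.06966 μs

Each queued packet: L/R = 512/14700000000 = 0.0348299 μs.
2 queued → 0.0696599 μs.
Queuing delay = 0.06966 μs.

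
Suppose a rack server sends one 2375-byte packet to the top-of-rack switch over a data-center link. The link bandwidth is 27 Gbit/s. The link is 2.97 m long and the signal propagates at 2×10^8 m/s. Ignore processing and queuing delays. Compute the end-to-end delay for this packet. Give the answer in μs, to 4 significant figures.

L = 2375 × 8 = 19000 bits.
Transmission delay = L/R = 19000 / 27000000000 = 0.703704 μs.
Propagation delay = d/s = 2.97 m / 200000000 m/s = 0.01485 μs.
Total = 0.7186 μs.

0.7186 μs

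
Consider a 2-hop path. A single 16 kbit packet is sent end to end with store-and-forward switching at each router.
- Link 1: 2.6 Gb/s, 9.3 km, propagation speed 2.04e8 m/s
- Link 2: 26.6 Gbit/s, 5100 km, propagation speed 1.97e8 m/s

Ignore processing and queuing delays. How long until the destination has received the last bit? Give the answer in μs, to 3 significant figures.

25900 μs

L = 16000 bits.
Transmission delays (L/R per hop): 6.15385, 0.601504 μs; sum = 6.75535 μs.
Propagation delays (d/s per hop): 45.5882, 25888.3 μs; sum = 25933.9 μs.
End-to-end = 25900 μs.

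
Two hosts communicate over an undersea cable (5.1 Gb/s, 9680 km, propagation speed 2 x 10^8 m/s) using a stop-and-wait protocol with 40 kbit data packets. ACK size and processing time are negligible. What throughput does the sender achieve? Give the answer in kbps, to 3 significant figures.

t_tx = L/R = 40000/5100000000 = 7.84314e-06 s.
t_prop = 9680000/200000000 = 0.0484 s; RTT = 0.0968 s.
Cycle = t_tx + RTT = 0.0968078 s.
Throughput = L / cycle = 40000 / 0.0968078 = 413 kbps.

413 kbps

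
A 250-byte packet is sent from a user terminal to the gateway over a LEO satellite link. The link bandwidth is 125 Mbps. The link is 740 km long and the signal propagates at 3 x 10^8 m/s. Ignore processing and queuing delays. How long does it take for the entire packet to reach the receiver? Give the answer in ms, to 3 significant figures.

L = 250 × 8 = 2000 bits.
Transmission delay = L/R = 2000 / 125000000 = 0.016 ms.
Propagation delay = d/s = 740000 m / 300000000 m/s = 2.46667 ms.
Total = 2.48 ms.

2.48 ms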